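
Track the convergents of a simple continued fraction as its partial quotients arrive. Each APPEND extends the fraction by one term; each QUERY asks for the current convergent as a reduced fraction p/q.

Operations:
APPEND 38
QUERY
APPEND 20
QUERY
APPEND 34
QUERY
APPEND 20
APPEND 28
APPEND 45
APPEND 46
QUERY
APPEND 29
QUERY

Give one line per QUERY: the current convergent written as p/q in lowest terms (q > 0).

APPEND 38: p_0 = 38·1 + 0 = 38, q_0 = 38·0 + 1 = 1 → 38/1
APPEND 20: p_1 = 20·38 + 1 = 761, q_1 = 20·1 + 0 = 20 → 761/20
APPEND 34: p_2 = 34·761 + 38 = 25912, q_2 = 34·20 + 1 = 681 → 25912/681
APPEND 20: p_3 = 20·25912 + 761 = 519001, q_3 = 20·681 + 20 = 13640 → 519001/13640
APPEND 28: p_4 = 28·519001 + 25912 = 14557940, q_4 = 28·13640 + 681 = 382601 → 14557940/382601
APPEND 45: p_5 = 45·14557940 + 519001 = 655626301, q_5 = 45·382601 + 13640 = 17230685 → 655626301/17230685
APPEND 46: p_6 = 46·655626301 + 14557940 = 30173367786, q_6 = 46·17230685 + 382601 = 792994111 → 30173367786/792994111
APPEND 29: p_7 = 29·30173367786 + 655626301 = 875683292095, q_7 = 29·792994111 + 17230685 = 23014059904 → 875683292095/23014059904

38/1
761/20
25912/681
30173367786/792994111
875683292095/23014059904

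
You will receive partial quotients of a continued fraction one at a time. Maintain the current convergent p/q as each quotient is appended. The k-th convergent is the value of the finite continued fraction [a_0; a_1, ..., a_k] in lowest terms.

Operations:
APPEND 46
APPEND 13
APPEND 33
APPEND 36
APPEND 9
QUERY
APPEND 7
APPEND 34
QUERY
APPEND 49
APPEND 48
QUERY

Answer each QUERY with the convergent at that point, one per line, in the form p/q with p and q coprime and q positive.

APPEND 46: p_0 = 46·1 + 0 = 46, q_0 = 46·0 + 1 = 1 → 46/1
APPEND 13: p_1 = 13·46 + 1 = 599, q_1 = 13·1 + 0 = 13 → 599/13
APPEND 33: p_2 = 33·599 + 46 = 19813, q_2 = 33·13 + 1 = 430 → 19813/430
APPEND 36: p_3 = 36·19813 + 599 = 713867, q_3 = 36·430 + 13 = 15493 → 713867/15493
APPEND 9: p_4 = 9·713867 + 19813 = 6444616, q_4 = 9·15493 + 430 = 139867 → 6444616/139867
APPEND 7: p_5 = 7·6444616 + 713867 = 45826179, q_5 = 7·139867 + 15493 = 994562 → 45826179/994562
APPEND 34: p_6 = 34·45826179 + 6444616 = 1564534702, q_6 = 34·994562 + 139867 = 33954975 → 1564534702/33954975
APPEND 49: p_7 = 49·1564534702 + 45826179 = 76708026577, q_7 = 49·33954975 + 994562 = 1664788337 → 76708026577/1664788337
APPEND 48: p_8 = 48·76708026577 + 1564534702 = 3683549810398, q_8 = 48·1664788337 + 33954975 = 79943795151 → 3683549810398/79943795151

6444616/139867
1564534702/33954975
3683549810398/79943795151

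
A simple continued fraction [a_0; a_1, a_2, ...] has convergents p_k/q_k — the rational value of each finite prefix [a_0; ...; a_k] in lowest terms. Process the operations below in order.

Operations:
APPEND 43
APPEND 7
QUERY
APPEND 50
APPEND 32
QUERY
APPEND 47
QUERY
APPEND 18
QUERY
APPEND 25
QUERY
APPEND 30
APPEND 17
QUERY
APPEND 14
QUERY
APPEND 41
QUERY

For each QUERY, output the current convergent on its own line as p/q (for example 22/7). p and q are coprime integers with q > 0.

302/7
484878/11239
22804409/528584
410964240/9525751
10296910409/238672359
5268707611079/122123513216
74071224831616/1716898881545
3042188925707335/70514977656561

APPEND 43: p_0 = 43·1 + 0 = 43, q_0 = 43·0 + 1 = 1 → 43/1
APPEND 7: p_1 = 7·43 + 1 = 302, q_1 = 7·1 + 0 = 7 → 302/7
APPEND 50: p_2 = 50·302 + 43 = 15143, q_2 = 50·7 + 1 = 351 → 15143/351
APPEND 32: p_3 = 32·15143 + 302 = 484878, q_3 = 32·351 + 7 = 11239 → 484878/11239
APPEND 47: p_4 = 47·484878 + 15143 = 22804409, q_4 = 47·11239 + 351 = 528584 → 22804409/528584
APPEND 18: p_5 = 18·22804409 + 484878 = 410964240, q_5 = 18·528584 + 11239 = 9525751 → 410964240/9525751
APPEND 25: p_6 = 25·410964240 + 22804409 = 10296910409, q_6 = 25·9525751 + 528584 = 238672359 → 10296910409/238672359
APPEND 30: p_7 = 30·10296910409 + 410964240 = 309318276510, q_7 = 30·238672359 + 9525751 = 7169696521 → 309318276510/7169696521
APPEND 17: p_8 = 17·309318276510 + 10296910409 = 5268707611079, q_8 = 17·7169696521 + 238672359 = 122123513216 → 5268707611079/122123513216
APPEND 14: p_9 = 14·5268707611079 + 309318276510 = 74071224831616, q_9 = 14·122123513216 + 7169696521 = 1716898881545 → 74071224831616/1716898881545
APPEND 41: p_10 = 41·74071224831616 + 5268707611079 = 3042188925707335, q_10 = 41·1716898881545 + 122123513216 = 70514977656561 → 3042188925707335/70514977656561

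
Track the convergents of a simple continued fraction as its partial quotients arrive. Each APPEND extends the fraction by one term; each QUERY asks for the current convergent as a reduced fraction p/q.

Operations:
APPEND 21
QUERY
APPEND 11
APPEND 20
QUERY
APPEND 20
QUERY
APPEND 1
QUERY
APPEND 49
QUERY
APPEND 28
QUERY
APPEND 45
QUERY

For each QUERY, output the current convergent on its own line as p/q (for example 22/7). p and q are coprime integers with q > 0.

APPEND 21: p_0 = 21·1 + 0 = 21, q_0 = 21·0 + 1 = 1 → 21/1
APPEND 11: p_1 = 11·21 + 1 = 232, q_1 = 11·1 + 0 = 11 → 232/11
APPEND 20: p_2 = 20·232 + 21 = 4661, q_2 = 20·11 + 1 = 221 → 4661/221
APPEND 20: p_3 = 20·4661 + 232 = 93452, q_3 = 20·221 + 11 = 4431 → 93452/4431
APPEND 1: p_4 = 1·93452 + 4661 = 98113, q_4 = 1·4431 + 221 = 4652 → 98113/4652
APPEND 49: p_5 = 49·98113 + 93452 = 4900989, q_5 = 49·4652 + 4431 = 232379 → 4900989/232379
APPEND 28: p_6 = 28·4900989 + 98113 = 137325805, q_6 = 28·232379 + 4652 = 6511264 → 137325805/6511264
APPEND 45: p_7 = 45·137325805 + 4900989 = 6184562214, q_7 = 45·6511264 + 232379 = 293239259 → 6184562214/293239259

21/1
4661/221
93452/4431
98113/4652
4900989/232379
137325805/6511264
6184562214/293239259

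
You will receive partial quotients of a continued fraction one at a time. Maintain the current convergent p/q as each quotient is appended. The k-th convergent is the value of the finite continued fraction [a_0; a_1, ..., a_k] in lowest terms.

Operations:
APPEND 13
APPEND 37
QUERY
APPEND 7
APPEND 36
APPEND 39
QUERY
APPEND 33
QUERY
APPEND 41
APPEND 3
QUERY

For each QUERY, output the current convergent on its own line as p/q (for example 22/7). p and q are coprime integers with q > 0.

482/37
4777533/366743
157781003/12111916
19579176971/1502977813

APPEND 13: p_0 = 13·1 + 0 = 13, q_0 = 13·0 + 1 = 1 → 13/1
APPEND 37: p_1 = 37·13 + 1 = 482, q_1 = 37·1 + 0 = 37 → 482/37
APPEND 7: p_2 = 7·482 + 13 = 3387, q_2 = 7·37 + 1 = 260 → 3387/260
APPEND 36: p_3 = 36·3387 + 482 = 122414, q_3 = 36·260 + 37 = 9397 → 122414/9397
APPEND 39: p_4 = 39·122414 + 3387 = 4777533, q_4 = 39·9397 + 260 = 366743 → 4777533/366743
APPEND 33: p_5 = 33·4777533 + 122414 = 157781003, q_5 = 33·366743 + 9397 = 12111916 → 157781003/12111916
APPEND 41: p_6 = 41·157781003 + 4777533 = 6473798656, q_6 = 41·12111916 + 366743 = 496955299 → 6473798656/496955299
APPEND 3: p_7 = 3·6473798656 + 157781003 = 19579176971, q_7 = 3·496955299 + 12111916 = 1502977813 → 19579176971/1502977813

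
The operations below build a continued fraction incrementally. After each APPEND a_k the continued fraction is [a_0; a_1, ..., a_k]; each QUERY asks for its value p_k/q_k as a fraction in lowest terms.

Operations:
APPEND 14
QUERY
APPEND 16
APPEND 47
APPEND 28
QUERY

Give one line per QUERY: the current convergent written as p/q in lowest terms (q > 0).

APPEND 14: p_0 = 14·1 + 0 = 14, q_0 = 14·0 + 1 = 1 → 14/1
APPEND 16: p_1 = 16·14 + 1 = 225, q_1 = 16·1 + 0 = 16 → 225/16
APPEND 47: p_2 = 47·225 + 14 = 10589, q_2 = 47·16 + 1 = 753 → 10589/753
APPEND 28: p_3 = 28·10589 + 225 = 296717, q_3 = 28·753 + 16 = 21100 → 296717/21100

14/1
296717/21100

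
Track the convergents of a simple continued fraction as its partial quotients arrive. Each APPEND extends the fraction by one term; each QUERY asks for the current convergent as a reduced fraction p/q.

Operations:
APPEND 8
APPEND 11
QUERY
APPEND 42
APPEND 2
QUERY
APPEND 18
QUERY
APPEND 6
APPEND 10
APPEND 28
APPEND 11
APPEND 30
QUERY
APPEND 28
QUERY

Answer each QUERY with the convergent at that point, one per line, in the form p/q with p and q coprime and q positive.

89/11
7581/937
140204/17329
80506460147/9950475363
2256856351457/278943993836

APPEND 8: p_0 = 8·1 + 0 = 8, q_0 = 8·0 + 1 = 1 → 8/1
APPEND 11: p_1 = 11·8 + 1 = 89, q_1 = 11·1 + 0 = 11 → 89/11
APPEND 42: p_2 = 42·89 + 8 = 3746, q_2 = 42·11 + 1 = 463 → 3746/463
APPEND 2: p_3 = 2·3746 + 89 = 7581, q_3 = 2·463 + 11 = 937 → 7581/937
APPEND 18: p_4 = 18·7581 + 3746 = 140204, q_4 = 18·937 + 463 = 17329 → 140204/17329
APPEND 6: p_5 = 6·140204 + 7581 = 848805, q_5 = 6·17329 + 937 = 104911 → 848805/104911
APPEND 10: p_6 = 10·848805 + 140204 = 8628254, q_6 = 10·104911 + 17329 = 1066439 → 8628254/1066439
APPEND 28: p_7 = 28·8628254 + 848805 = 242439917, q_7 = 28·1066439 + 104911 = 29965203 → 242439917/29965203
APPEND 11: p_8 = 11·242439917 + 8628254 = 2675467341, q_8 = 11·29965203 + 1066439 = 330683672 → 2675467341/330683672
APPEND 30: p_9 = 30·2675467341 + 242439917 = 80506460147, q_9 = 30·330683672 + 29965203 = 9950475363 → 80506460147/9950475363
APPEND 28: p_10 = 28·80506460147 + 2675467341 = 2256856351457, q_10 = 28·9950475363 + 330683672 = 278943993836 → 2256856351457/278943993836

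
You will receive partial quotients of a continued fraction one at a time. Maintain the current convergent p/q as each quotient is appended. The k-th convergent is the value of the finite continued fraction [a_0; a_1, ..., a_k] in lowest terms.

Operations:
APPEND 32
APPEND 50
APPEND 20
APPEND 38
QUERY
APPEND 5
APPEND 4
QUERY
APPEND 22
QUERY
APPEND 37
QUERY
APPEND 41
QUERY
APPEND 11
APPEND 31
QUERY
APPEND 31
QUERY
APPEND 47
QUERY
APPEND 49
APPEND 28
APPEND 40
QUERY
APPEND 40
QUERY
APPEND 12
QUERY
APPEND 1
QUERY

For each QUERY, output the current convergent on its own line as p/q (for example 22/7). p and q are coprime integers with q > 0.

APPEND 32: p_0 = 32·1 + 0 = 32, q_0 = 32·0 + 1 = 1 → 32/1
APPEND 50: p_1 = 50·32 + 1 = 1601, q_1 = 50·1 + 0 = 50 → 1601/50
APPEND 20: p_2 = 20·1601 + 32 = 32052, q_2 = 20·50 + 1 = 1001 → 32052/1001
APPEND 38: p_3 = 38·32052 + 1601 = 1219577, q_3 = 38·1001 + 50 = 38088 → 1219577/38088
APPEND 5: p_4 = 5·1219577 + 32052 = 6129937, q_4 = 5·38088 + 1001 = 191441 → 6129937/191441
APPEND 4: p_5 = 4·6129937 + 1219577 = 25739325, q_5 = 4·191441 + 38088 = 803852 → 25739325/803852
APPEND 22: p_6 = 22·25739325 + 6129937 = 572395087, q_6 = 22·803852 + 191441 = 17876185 → 572395087/17876185
APPEND 37: p_7 = 37·572395087 + 25739325 = 21204357544, q_7 = 37·17876185 + 803852 = 662222697 → 21204357544/662222697
APPEND 41: p_8 = 41·21204357544 + 572395087 = 869951054391, q_8 = 41·662222697 + 17876185 = 27169006762 → 869951054391/27169006762
APPEND 11: p_9 = 11·869951054391 + 21204357544 = 9590665955845, q_9 = 11·27169006762 + 662222697 = 299521297079 → 9590665955845/299521297079
APPEND 31: p_10 = 31·9590665955845 + 869951054391 = 298180595685586, q_10 = 31·299521297079 + 27169006762 = 9312329216211 → 298180595685586/9312329216211
APPEND 31: p_11 = 31·298180595685586 + 9590665955845 = 9253189132209011, q_11 = 31·9312329216211 + 299521297079 = 288981726999620 → 9253189132209011/288981726999620
APPEND 47: p_12 = 47·9253189132209011 + 298180595685586 = 435198069809509103, q_12 = 47·288981726999620 + 9312329216211 = 13591453498198351 → 435198069809509103/13591453498198351
APPEND 49: p_13 = 49·435198069809509103 + 9253189132209011 = 21333958609798155058, q_13 = 49·13591453498198351 + 288981726999620 = 666270203138718819 → 21333958609798155058/666270203138718819
APPEND 28: p_14 = 28·21333958609798155058 + 435198069809509103 = 597786039144157850727, q_14 = 28·666270203138718819 + 13591453498198351 = 18669157141382325283 → 597786039144157850727/18669157141382325283
APPEND 40: p_15 = 40·597786039144157850727 + 21333958609798155058 = 23932775524376112184138, q_15 = 40·18669157141382325283 + 666270203138718819 = 747432555858431730139 → 23932775524376112184138/747432555858431730139
APPEND 40: p_16 = 40·23932775524376112184138 + 597786039144157850727 = 957908807014188645216247, q_16 = 40·747432555858431730139 + 18669157141382325283 = 29915971391478651530843 → 957908807014188645216247/29915971391478651530843
APPEND 12: p_17 = 12·957908807014188645216247 + 23932775524376112184138 = 11518838459694639854779102, q_17 = 12·29915971391478651530843 + 747432555858431730139 = 359739089253602250100255 → 11518838459694639854779102/359739089253602250100255
APPEND 1: p_18 = 1·11518838459694639854779102 + 957908807014188645216247 = 12476747266708828499995349, q_18 = 1·359739089253602250100255 + 29915971391478651530843 = 389655060645080901631098 → 12476747266708828499995349/389655060645080901631098

1219577/38088
25739325/803852
572395087/17876185
21204357544/662222697
869951054391/27169006762
298180595685586/9312329216211
9253189132209011/288981726999620
435198069809509103/13591453498198351
23932775524376112184138/747432555858431730139
957908807014188645216247/29915971391478651530843
11518838459694639854779102/359739089253602250100255
12476747266708828499995349/389655060645080901631098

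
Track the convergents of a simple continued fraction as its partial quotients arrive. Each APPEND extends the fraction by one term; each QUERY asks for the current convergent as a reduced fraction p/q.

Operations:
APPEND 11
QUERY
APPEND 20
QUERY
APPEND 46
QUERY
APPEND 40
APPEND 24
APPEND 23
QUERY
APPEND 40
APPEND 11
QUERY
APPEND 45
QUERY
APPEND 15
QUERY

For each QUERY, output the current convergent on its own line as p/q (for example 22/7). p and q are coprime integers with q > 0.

11/1
221/20
10177/921
225471524/20404763
99540581495/9008241654
4488354813636/406187950511
67424862786035/6101827499319

APPEND 11: p_0 = 11·1 + 0 = 11, q_0 = 11·0 + 1 = 1 → 11/1
APPEND 20: p_1 = 20·11 + 1 = 221, q_1 = 20·1 + 0 = 20 → 221/20
APPEND 46: p_2 = 46·221 + 11 = 10177, q_2 = 46·20 + 1 = 921 → 10177/921
APPEND 40: p_3 = 40·10177 + 221 = 407301, q_3 = 40·921 + 20 = 36860 → 407301/36860
APPEND 24: p_4 = 24·407301 + 10177 = 9785401, q_4 = 24·36860 + 921 = 885561 → 9785401/885561
APPEND 23: p_5 = 23·9785401 + 407301 = 225471524, q_5 = 23·885561 + 36860 = 20404763 → 225471524/20404763
APPEND 40: p_6 = 40·225471524 + 9785401 = 9028646361, q_6 = 40·20404763 + 885561 = 817076081 → 9028646361/817076081
APPEND 11: p_7 = 11·9028646361 + 225471524 = 99540581495, q_7 = 11·817076081 + 20404763 = 9008241654 → 99540581495/9008241654
APPEND 45: p_8 = 45·99540581495 + 9028646361 = 4488354813636, q_8 = 45·9008241654 + 817076081 = 406187950511 → 4488354813636/406187950511
APPEND 15: p_9 = 15·4488354813636 + 99540581495 = 67424862786035, q_9 = 15·406187950511 + 9008241654 = 6101827499319 → 67424862786035/6101827499319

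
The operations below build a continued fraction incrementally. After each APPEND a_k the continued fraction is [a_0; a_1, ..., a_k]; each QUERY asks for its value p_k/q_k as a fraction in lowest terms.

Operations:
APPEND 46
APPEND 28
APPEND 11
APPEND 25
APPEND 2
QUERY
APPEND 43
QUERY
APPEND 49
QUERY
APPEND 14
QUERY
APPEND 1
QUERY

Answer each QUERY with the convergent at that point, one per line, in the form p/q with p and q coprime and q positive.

APPEND 46: p_0 = 46·1 + 0 = 46, q_0 = 46·0 + 1 = 1 → 46/1
APPEND 28: p_1 = 28·46 + 1 = 1289, q_1 = 28·1 + 0 = 28 → 1289/28
APPEND 11: p_2 = 11·1289 + 46 = 14225, q_2 = 11·28 + 1 = 309 → 14225/309
APPEND 25: p_3 = 25·14225 + 1289 = 356914, q_3 = 25·309 + 28 = 7753 → 356914/7753
APPEND 2: p_4 = 2·356914 + 14225 = 728053, q_4 = 2·7753 + 309 = 15815 → 728053/15815
APPEND 43: p_5 = 43·728053 + 356914 = 31663193, q_5 = 43·15815 + 7753 = 687798 → 31663193/687798
APPEND 49: p_6 = 49·31663193 + 728053 = 1552224510, q_6 = 49·687798 + 15815 = 33717917 → 1552224510/33717917
APPEND 14: p_7 = 14·1552224510 + 31663193 = 21762806333, q_7 = 14·33717917 + 687798 = 472738636 → 21762806333/472738636
APPEND 1: p_8 = 1·21762806333 + 1552224510 = 23315030843, q_8 = 1·472738636 + 33717917 = 506456553 → 23315030843/506456553

728053/15815
31663193/687798
1552224510/33717917
21762806333/472738636
23315030843/506456553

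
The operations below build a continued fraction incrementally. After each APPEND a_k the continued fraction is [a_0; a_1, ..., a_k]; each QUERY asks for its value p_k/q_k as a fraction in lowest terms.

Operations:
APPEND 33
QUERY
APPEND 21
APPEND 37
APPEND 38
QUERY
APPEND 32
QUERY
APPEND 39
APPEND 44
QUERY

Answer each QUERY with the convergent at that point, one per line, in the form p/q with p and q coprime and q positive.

33/1
977712/29585
31312495/947498
53806573243/1628155806

APPEND 33: p_0 = 33·1 + 0 = 33, q_0 = 33·0 + 1 = 1 → 33/1
APPEND 21: p_1 = 21·33 + 1 = 694, q_1 = 21·1 + 0 = 21 → 694/21
APPEND 37: p_2 = 37·694 + 33 = 25711, q_2 = 37·21 + 1 = 778 → 25711/778
APPEND 38: p_3 = 38·25711 + 694 = 977712, q_3 = 38·778 + 21 = 29585 → 977712/29585
APPEND 32: p_4 = 32·977712 + 25711 = 31312495, q_4 = 32·29585 + 778 = 947498 → 31312495/947498
APPEND 39: p_5 = 39·31312495 + 977712 = 1222165017, q_5 = 39·947498 + 29585 = 36982007 → 1222165017/36982007
APPEND 44: p_6 = 44·1222165017 + 31312495 = 53806573243, q_6 = 44·36982007 + 947498 = 1628155806 → 53806573243/1628155806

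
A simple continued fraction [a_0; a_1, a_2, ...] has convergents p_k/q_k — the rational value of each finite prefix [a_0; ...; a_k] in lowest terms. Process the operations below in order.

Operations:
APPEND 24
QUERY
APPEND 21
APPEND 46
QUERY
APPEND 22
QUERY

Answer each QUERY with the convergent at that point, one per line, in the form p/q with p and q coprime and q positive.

24/1
23254/967
512093/21295

APPEND 24: p_0 = 24·1 + 0 = 24, q_0 = 24·0 + 1 = 1 → 24/1
APPEND 21: p_1 = 21·24 + 1 = 505, q_1 = 21·1 + 0 = 21 → 505/21
APPEND 46: p_2 = 46·505 + 24 = 23254, q_2 = 46·21 + 1 = 967 → 23254/967
APPEND 22: p_3 = 22·23254 + 505 = 512093, q_3 = 22·967 + 21 = 21295 → 512093/21295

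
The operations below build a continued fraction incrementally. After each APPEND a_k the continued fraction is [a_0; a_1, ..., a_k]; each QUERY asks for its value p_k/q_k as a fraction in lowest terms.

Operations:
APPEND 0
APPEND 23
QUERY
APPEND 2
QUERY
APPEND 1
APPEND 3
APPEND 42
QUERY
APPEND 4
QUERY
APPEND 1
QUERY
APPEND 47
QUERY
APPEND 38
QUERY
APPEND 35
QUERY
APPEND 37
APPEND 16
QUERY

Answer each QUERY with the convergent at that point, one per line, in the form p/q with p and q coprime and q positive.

APPEND 0: p_0 = 0·1 + 0 = 0, q_0 = 0·0 + 1 = 1 → 0/1
APPEND 23: p_1 = 23·0 + 1 = 1, q_1 = 23·1 + 0 = 23 → 1/23
APPEND 2: p_2 = 2·1 + 0 = 2, q_2 = 2·23 + 1 = 47 → 2/47
APPEND 1: p_3 = 1·2 + 1 = 3, q_3 = 1·47 + 23 = 70 → 3/70
APPEND 3: p_4 = 3·3 + 2 = 11, q_4 = 3·70 + 47 = 257 → 11/257
APPEND 42: p_5 = 42·11 + 3 = 465, q_5 = 42·257 + 70 = 10864 → 465/10864
APPEND 4: p_6 = 4·465 + 11 = 1871, q_6 = 4·10864 + 257 = 43713 → 1871/43713
APPEND 1: p_7 = 1·1871 + 465 = 2336, q_7 = 1·43713 + 10864 = 54577 → 2336/54577
APPEND 47: p_8 = 47·2336 + 1871 = 111663, q_8 = 47·54577 + 43713 = 2608832 → 111663/2608832
APPEND 38: p_9 = 38·111663 + 2336 = 4245530, q_9 = 38·2608832 + 54577 = 99190193 → 4245530/99190193
APPEND 35: p_10 = 35·4245530 + 111663 = 148705213, q_10 = 35·99190193 + 2608832 = 3474265587 → 148705213/3474265587
APPEND 37: p_11 = 37·148705213 + 4245530 = 5506338411, q_11 = 37·3474265587 + 99190193 = 128647016912 → 5506338411/128647016912
APPEND 16: p_12 = 16·5506338411 + 148705213 = 88250119789, q_12 = 16·128647016912 + 3474265587 = 2061826536179 → 88250119789/2061826536179

1/23
2/47
465/10864
1871/43713
2336/54577
111663/2608832
4245530/99190193
148705213/3474265587
88250119789/2061826536179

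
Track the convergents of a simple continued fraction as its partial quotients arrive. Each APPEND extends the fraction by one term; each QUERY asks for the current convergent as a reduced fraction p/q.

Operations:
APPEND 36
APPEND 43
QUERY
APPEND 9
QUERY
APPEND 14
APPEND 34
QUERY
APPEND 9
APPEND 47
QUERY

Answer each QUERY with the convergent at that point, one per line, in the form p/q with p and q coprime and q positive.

APPEND 36: p_0 = 36·1 + 0 = 36, q_0 = 36·0 + 1 = 1 → 36/1
APPEND 43: p_1 = 43·36 + 1 = 1549, q_1 = 43·1 + 0 = 43 → 1549/43
APPEND 9: p_2 = 9·1549 + 36 = 13977, q_2 = 9·43 + 1 = 388 → 13977/388
APPEND 14: p_3 = 14·13977 + 1549 = 197227, q_3 = 14·388 + 43 = 5475 → 197227/5475
APPEND 34: p_4 = 34·197227 + 13977 = 6719695, q_4 = 34·5475 + 388 = 186538 → 6719695/186538
APPEND 9: p_5 = 9·6719695 + 197227 = 60674482, q_5 = 9·186538 + 5475 = 1684317 → 60674482/1684317
APPEND 47: p_6 = 47·60674482 + 6719695 = 2858420349, q_6 = 47·1684317 + 186538 = 79349437 → 2858420349/79349437

1549/43
13977/388
6719695/186538
2858420349/79349437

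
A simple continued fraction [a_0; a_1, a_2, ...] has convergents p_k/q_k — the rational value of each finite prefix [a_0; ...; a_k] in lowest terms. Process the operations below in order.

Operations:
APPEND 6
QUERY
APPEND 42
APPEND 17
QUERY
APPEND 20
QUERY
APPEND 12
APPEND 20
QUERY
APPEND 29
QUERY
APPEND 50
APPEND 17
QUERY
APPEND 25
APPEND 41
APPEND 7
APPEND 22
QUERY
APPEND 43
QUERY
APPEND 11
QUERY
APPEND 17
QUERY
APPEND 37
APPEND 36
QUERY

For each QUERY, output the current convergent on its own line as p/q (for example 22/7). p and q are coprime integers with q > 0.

APPEND 6: p_0 = 6·1 + 0 = 6, q_0 = 6·0 + 1 = 1 → 6/1
APPEND 42: p_1 = 42·6 + 1 = 253, q_1 = 42·1 + 0 = 42 → 253/42
APPEND 17: p_2 = 17·253 + 6 = 4307, q_2 = 17·42 + 1 = 715 → 4307/715
APPEND 20: p_3 = 20·4307 + 253 = 86393, q_3 = 20·715 + 42 = 14342 → 86393/14342
APPEND 12: p_4 = 12·86393 + 4307 = 1041023, q_4 = 12·14342 + 715 = 172819 → 1041023/172819
APPEND 20: p_5 = 20·1041023 + 86393 = 20906853, q_5 = 20·172819 + 14342 = 3470722 → 20906853/3470722
APPEND 29: p_6 = 29·20906853 + 1041023 = 607339760, q_6 = 29·3470722 + 172819 = 100823757 → 607339760/100823757
APPEND 50: p_7 = 50·607339760 + 20906853 = 30387894853, q_7 = 50·100823757 + 3470722 = 5044658572 → 30387894853/5044658572
APPEND 17: p_8 = 17·30387894853 + 607339760 = 517201552261, q_8 = 17·5044658572 + 100823757 = 85860019481 → 517201552261/85860019481
APPEND 25: p_9 = 25·517201552261 + 30387894853 = 12960426701378, q_9 = 25·85860019481 + 5044658572 = 2151545145597 → 12960426701378/2151545145597
APPEND 41: p_10 = 41·12960426701378 + 517201552261 = 531894696308759, q_10 = 41·2151545145597 + 85860019481 = 88299210988958 → 531894696308759/88299210988958
APPEND 7: p_11 = 7·531894696308759 + 12960426701378 = 3736223300862691, q_11 = 7·88299210988958 + 2151545145597 = 620246022068303 → 3736223300862691/620246022068303
APPEND 22: p_12 = 22·3736223300862691 + 531894696308759 = 82728807315287961, q_12 = 22·620246022068303 + 88299210988958 = 13733711696491624 → 82728807315287961/13733711696491624
APPEND 43: p_13 = 43·82728807315287961 + 3736223300862691 = 3561074937858245014, q_13 = 43·13733711696491624 + 620246022068303 = 591169848971208135 → 3561074937858245014/591169848971208135
APPEND 11: p_14 = 11·3561074937858245014 + 82728807315287961 = 39254553123755983115, q_14 = 11·591169848971208135 + 13733711696491624 = 6516602050379781109 → 39254553123755983115/6516602050379781109
APPEND 17: p_15 = 17·39254553123755983115 + 3561074937858245014 = 670888478041709957969, q_15 = 17·6516602050379781109 + 591169848971208135 = 111373404705427486988 → 670888478041709957969/111373404705427486988
APPEND 37: p_16 = 37·670888478041709957969 + 39254553123755983115 = 24862128240667024427968, q_16 = 37·111373404705427486988 + 6516602050379781109 = 4127332576151196799665 → 24862128240667024427968/4127332576151196799665
APPEND 36: p_17 = 36·24862128240667024427968 + 670888478041709957969 = 895707505142054589364817, q_17 = 36·4127332576151196799665 + 111373404705427486988 = 148695346146148512274928 → 895707505142054589364817/148695346146148512274928

6/1
4307/715
86393/14342
20906853/3470722
607339760/100823757
517201552261/85860019481
82728807315287961/13733711696491624
3561074937858245014/591169848971208135
39254553123755983115/6516602050379781109
670888478041709957969/111373404705427486988
895707505142054589364817/148695346146148512274928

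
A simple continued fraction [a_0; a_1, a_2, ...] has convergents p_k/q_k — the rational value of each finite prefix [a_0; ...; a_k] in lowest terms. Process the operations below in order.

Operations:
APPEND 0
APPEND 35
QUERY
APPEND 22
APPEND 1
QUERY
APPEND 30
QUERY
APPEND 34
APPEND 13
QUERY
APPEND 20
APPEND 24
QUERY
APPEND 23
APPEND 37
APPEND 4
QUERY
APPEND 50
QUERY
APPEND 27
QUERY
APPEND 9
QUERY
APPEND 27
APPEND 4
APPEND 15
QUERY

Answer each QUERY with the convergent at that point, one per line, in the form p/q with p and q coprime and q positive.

APPEND 0: p_0 = 0·1 + 0 = 0, q_0 = 0·0 + 1 = 1 → 0/1
APPEND 35: p_1 = 35·0 + 1 = 1, q_1 = 35·1 + 0 = 35 → 1/35
APPEND 22: p_2 = 22·1 + 0 = 22, q_2 = 22·35 + 1 = 771 → 22/771
APPEND 1: p_3 = 1·22 + 1 = 23, q_3 = 1·771 + 35 = 806 → 23/806
APPEND 30: p_4 = 30·23 + 22 = 712, q_4 = 30·806 + 771 = 24951 → 712/24951
APPEND 34: p_5 = 34·712 + 23 = 24231, q_5 = 34·24951 + 806 = 849140 → 24231/849140
APPEND 13: p_6 = 13·24231 + 712 = 315715, q_6 = 13·849140 + 24951 = 11063771 → 315715/11063771
APPEND 20: p_7 = 20·315715 + 24231 = 6338531, q_7 = 20·11063771 + 849140 = 222124560 → 6338531/222124560
APPEND 24: p_8 = 24·6338531 + 315715 = 152440459, q_8 = 24·222124560 + 11063771 = 5342053211 → 152440459/5342053211
APPEND 23: p_9 = 23·152440459 + 6338531 = 3512469088, q_9 = 23·5342053211 + 222124560 = 123089348413 → 3512469088/123089348413
APPEND 37: p_10 = 37·3512469088 + 152440459 = 130113796715, q_10 = 37·123089348413 + 5342053211 = 4559647944492 → 130113796715/4559647944492
APPEND 4: p_11 = 4·130113796715 + 3512469088 = 523967655948, q_11 = 4·4559647944492 + 123089348413 = 18361681126381 → 523967655948/18361681126381
APPEND 50: p_12 = 50·523967655948 + 130113796715 = 26328496594115, q_12 = 50·18361681126381 + 4559647944492 = 922643704263542 → 26328496594115/922643704263542
APPEND 27: p_13 = 27·26328496594115 + 523967655948 = 711393375697053, q_13 = 27·922643704263542 + 18361681126381 = 24929741696242015 → 711393375697053/24929741696242015
APPEND 9: p_14 = 9·711393375697053 + 26328496594115 = 6428868877867592, q_14 = 9·24929741696242015 + 922643704263542 = 225290318970441677 → 6428868877867592/225290318970441677
APPEND 27: p_15 = 27·6428868877867592 + 711393375697053 = 174290853078122037, q_15 = 27·225290318970441677 + 24929741696242015 = 6107768353898167294 → 174290853078122037/6107768353898167294
APPEND 4: p_16 = 4·174290853078122037 + 6428868877867592 = 703592281190355740, q_16 = 4·6107768353898167294 + 225290318970441677 = 24656363734563110853 → 703592281190355740/24656363734563110853
APPEND 15: p_17 = 15·703592281190355740 + 174290853078122037 = 10728175070933458137, q_17 = 15·24656363734563110853 + 6107768353898167294 = 375953224372344830089 → 10728175070933458137/375953224372344830089

1/35
23/806
712/24951
315715/11063771
152440459/5342053211
523967655948/18361681126381
26328496594115/922643704263542
711393375697053/24929741696242015
6428868877867592/225290318970441677
10728175070933458137/375953224372344830089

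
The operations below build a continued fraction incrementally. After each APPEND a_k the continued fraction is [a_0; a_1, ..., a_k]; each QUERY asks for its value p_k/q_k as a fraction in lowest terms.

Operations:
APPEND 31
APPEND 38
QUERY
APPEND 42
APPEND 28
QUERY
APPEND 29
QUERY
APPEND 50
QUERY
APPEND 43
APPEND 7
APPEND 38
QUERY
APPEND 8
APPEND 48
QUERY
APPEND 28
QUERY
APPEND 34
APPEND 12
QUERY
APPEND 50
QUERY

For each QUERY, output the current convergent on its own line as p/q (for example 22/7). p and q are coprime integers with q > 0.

1179/38
1388551/44754
40317528/1299463
2017264951/65017904
23247639750545/749288192797
8979597123378929/289418890382797
251615310068852270/8109742880763941
103018416983641125578/3320357864917045433
5159484749321520635009/166293913922688628441

APPEND 31: p_0 = 31·1 + 0 = 31, q_0 = 31·0 + 1 = 1 → 31/1
APPEND 38: p_1 = 38·31 + 1 = 1179, q_1 = 38·1 + 0 = 38 → 1179/38
APPEND 42: p_2 = 42·1179 + 31 = 49549, q_2 = 42·38 + 1 = 1597 → 49549/1597
APPEND 28: p_3 = 28·49549 + 1179 = 1388551, q_3 = 28·1597 + 38 = 44754 → 1388551/44754
APPEND 29: p_4 = 29·1388551 + 49549 = 40317528, q_4 = 29·44754 + 1597 = 1299463 → 40317528/1299463
APPEND 50: p_5 = 50·40317528 + 1388551 = 2017264951, q_5 = 50·1299463 + 44754 = 65017904 → 2017264951/65017904
APPEND 43: p_6 = 43·2017264951 + 40317528 = 86782710421, q_6 = 43·65017904 + 1299463 = 2797069335 → 86782710421/2797069335
APPEND 7: p_7 = 7·86782710421 + 2017264951 = 609496237898, q_7 = 7·2797069335 + 65017904 = 19644503249 → 609496237898/19644503249
APPEND 38: p_8 = 38·609496237898 + 86782710421 = 23247639750545, q_8 = 38·19644503249 + 2797069335 = 749288192797 → 23247639750545/749288192797
APPEND 8: p_9 = 8·23247639750545 + 609496237898 = 186590614242258, q_9 = 8·749288192797 + 19644503249 = 6013950045625 → 186590614242258/6013950045625
APPEND 48: p_10 = 48·186590614242258 + 23247639750545 = 8979597123378929, q_10 = 48·6013950045625 + 749288192797 = 289418890382797 → 8979597123378929/289418890382797
APPEND 28: p_11 = 28·8979597123378929 + 186590614242258 = 251615310068852270, q_11 = 28·289418890382797 + 6013950045625 = 8109742880763941 → 251615310068852270/8109742880763941
APPEND 34: p_12 = 34·251615310068852270 + 8979597123378929 = 8563900139464356109, q_12 = 34·8109742880763941 + 289418890382797 = 276020676836356791 → 8563900139464356109/276020676836356791
APPEND 12: p_13 = 12·8563900139464356109 + 251615310068852270 = 103018416983641125578, q_13 = 12·276020676836356791 + 8109742880763941 = 3320357864917045433 → 103018416983641125578/3320357864917045433
APPEND 50: p_14 = 50·103018416983641125578 + 8563900139464356109 = 5159484749321520635009, q_14 = 50·3320357864917045433 + 276020676836356791 = 166293913922688628441 → 5159484749321520635009/166293913922688628441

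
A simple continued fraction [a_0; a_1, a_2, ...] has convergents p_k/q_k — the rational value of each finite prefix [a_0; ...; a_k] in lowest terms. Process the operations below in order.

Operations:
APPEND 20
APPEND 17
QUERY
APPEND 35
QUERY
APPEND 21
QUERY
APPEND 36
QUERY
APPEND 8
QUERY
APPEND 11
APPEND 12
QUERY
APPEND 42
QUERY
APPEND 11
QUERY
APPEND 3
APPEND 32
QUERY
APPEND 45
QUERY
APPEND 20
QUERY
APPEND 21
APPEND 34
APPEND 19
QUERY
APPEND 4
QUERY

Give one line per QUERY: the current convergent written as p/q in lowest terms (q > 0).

APPEND 20: p_0 = 20·1 + 0 = 20, q_0 = 20·0 + 1 = 1 → 20/1
APPEND 17: p_1 = 17·20 + 1 = 341, q_1 = 17·1 + 0 = 17 → 341/17
APPEND 35: p_2 = 35·341 + 20 = 11955, q_2 = 35·17 + 1 = 596 → 11955/596
APPEND 21: p_3 = 21·11955 + 341 = 251396, q_3 = 21·596 + 17 = 12533 → 251396/12533
APPEND 36: p_4 = 36·251396 + 11955 = 9062211, q_4 = 36·12533 + 596 = 451784 → 9062211/451784
APPEND 8: p_5 = 8·9062211 + 251396 = 72749084, q_5 = 8·451784 + 12533 = 3626805 → 72749084/3626805
APPEND 11: p_6 = 11·72749084 + 9062211 = 809302135, q_6 = 11·3626805 + 451784 = 40346639 → 809302135/40346639
APPEND 12: p_7 = 12·809302135 + 72749084 = 9784374704, q_7 = 12·40346639 + 3626805 = 487786473 → 9784374704/487786473
APPEND 42: p_8 = 42·9784374704 + 809302135 = 411753039703, q_8 = 42·487786473 + 40346639 = 20527378505 → 411753039703/20527378505
APPEND 11: p_9 = 11·411753039703 + 9784374704 = 4539067811437, q_9 = 11·20527378505 + 487786473 = 226288950028 → 4539067811437/226288950028
APPEND 3: p_10 = 3·4539067811437 + 411753039703 = 14028956474014, q_10 = 3·226288950028 + 20527378505 = 699394228589 → 14028956474014/699394228589
APPEND 32: p_11 = 32·14028956474014 + 4539067811437 = 453465674979885, q_11 = 32·699394228589 + 226288950028 = 22606904264876 → 453465674979885/22606904264876
APPEND 45: p_12 = 45·453465674979885 + 14028956474014 = 20419984330568839, q_12 = 45·22606904264876 + 699394228589 = 1018010086148009 → 20419984330568839/1018010086148009
APPEND 20: p_13 = 20·20419984330568839 + 453465674979885 = 408853152286356665, q_13 = 20·1018010086148009 + 22606904264876 = 20382808627225056 → 408853152286356665/20382808627225056
APPEND 21: p_14 = 21·408853152286356665 + 20419984330568839 = 8606336182344058804, q_14 = 21·20382808627225056 + 1018010086148009 = 429056991257874185 → 8606336182344058804/429056991257874185
APPEND 34: p_15 = 34·8606336182344058804 + 408853152286356665 = 293024283351984356001, q_15 = 34·429056991257874185 + 20382808627225056 = 14608320511394947346 → 293024283351984356001/14608320511394947346
APPEND 19: p_16 = 19·293024283351984356001 + 8606336182344058804 = 5576067719870046822823, q_16 = 19·14608320511394947346 + 429056991257874185 = 277987146707761873759 → 5576067719870046822823/277987146707761873759
APPEND 4: p_17 = 4·5576067719870046822823 + 293024283351984356001 = 22597295162832171647293, q_17 = 4·277987146707761873759 + 14608320511394947346 = 1126556907342442442382 → 22597295162832171647293/1126556907342442442382

341/17
11955/596
251396/12533
9062211/451784
72749084/3626805
9784374704/487786473
411753039703/20527378505
4539067811437/226288950028
453465674979885/22606904264876
20419984330568839/1018010086148009
408853152286356665/20382808627225056
5576067719870046822823/277987146707761873759
22597295162832171647293/1126556907342442442382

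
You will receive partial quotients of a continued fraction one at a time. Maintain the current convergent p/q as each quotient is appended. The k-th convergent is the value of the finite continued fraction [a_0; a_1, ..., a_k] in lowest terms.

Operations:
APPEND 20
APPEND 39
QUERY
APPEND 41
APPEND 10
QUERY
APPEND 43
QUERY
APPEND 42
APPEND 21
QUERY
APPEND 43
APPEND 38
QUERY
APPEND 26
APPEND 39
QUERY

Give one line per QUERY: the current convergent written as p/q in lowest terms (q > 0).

APPEND 20: p_0 = 20·1 + 0 = 20, q_0 = 20·0 + 1 = 1 → 20/1
APPEND 39: p_1 = 39·20 + 1 = 781, q_1 = 39·1 + 0 = 39 → 781/39
APPEND 41: p_2 = 41·781 + 20 = 32041, q_2 = 41·39 + 1 = 1600 → 32041/1600
APPEND 10: p_3 = 10·32041 + 781 = 321191, q_3 = 10·1600 + 39 = 16039 → 321191/16039
APPEND 43: p_4 = 43·321191 + 32041 = 13843254, q_4 = 43·16039 + 1600 = 691277 → 13843254/691277
APPEND 42: p_5 = 42·13843254 + 321191 = 581737859, q_5 = 42·691277 + 16039 = 29049673 → 581737859/29049673
APPEND 21: p_6 = 21·581737859 + 13843254 = 12230338293, q_6 = 21·29049673 + 691277 = 610734410 → 12230338293/610734410
APPEND 43: p_7 = 43·12230338293 + 581737859 = 526486284458, q_7 = 43·610734410 + 29049673 = 26290629303 → 526486284458/26290629303
APPEND 38: p_8 = 38·526486284458 + 12230338293 = 20018709147697, q_8 = 38·26290629303 + 610734410 = 999654647924 → 20018709147697/999654647924
APPEND 26: p_9 = 26·20018709147697 + 526486284458 = 521012924124580, q_9 = 26·999654647924 + 26290629303 = 26017311475327 → 521012924124580/26017311475327
APPEND 39: p_10 = 39·521012924124580 + 20018709147697 = 20339522750006317, q_10 = 39·26017311475327 + 999654647924 = 1015674802185677 → 20339522750006317/1015674802185677

781/39
321191/16039
13843254/691277
12230338293/610734410
20018709147697/999654647924
20339522750006317/1015674802185677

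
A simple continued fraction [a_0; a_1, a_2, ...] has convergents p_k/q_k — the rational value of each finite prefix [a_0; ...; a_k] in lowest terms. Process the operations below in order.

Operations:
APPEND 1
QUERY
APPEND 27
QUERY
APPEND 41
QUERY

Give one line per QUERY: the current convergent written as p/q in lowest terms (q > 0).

1/1
28/27
1149/1108

APPEND 1: p_0 = 1·1 + 0 = 1, q_0 = 1·0 + 1 = 1 → 1/1
APPEND 27: p_1 = 27·1 + 1 = 28, q_1 = 27·1 + 0 = 27 → 28/27
APPEND 41: p_2 = 41·28 + 1 = 1149, q_2 = 41·27 + 1 = 1108 → 1149/1108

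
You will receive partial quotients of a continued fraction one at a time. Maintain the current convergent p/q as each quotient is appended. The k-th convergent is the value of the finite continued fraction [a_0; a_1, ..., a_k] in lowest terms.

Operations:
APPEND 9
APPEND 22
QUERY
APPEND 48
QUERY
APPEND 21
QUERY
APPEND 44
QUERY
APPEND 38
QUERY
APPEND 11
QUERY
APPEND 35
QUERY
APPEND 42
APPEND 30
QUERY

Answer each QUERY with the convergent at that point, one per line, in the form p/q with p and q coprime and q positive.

APPEND 9: p_0 = 9·1 + 0 = 9, q_0 = 9·0 + 1 = 1 → 9/1
APPEND 22: p_1 = 22·9 + 1 = 199, q_1 = 22·1 + 0 = 22 → 199/22
APPEND 48: p_2 = 48·199 + 9 = 9561, q_2 = 48·22 + 1 = 1057 → 9561/1057
APPEND 21: p_3 = 21·9561 + 199 = 200980, q_3 = 21·1057 + 22 = 22219 → 200980/22219
APPEND 44: p_4 = 44·200980 + 9561 = 8852681, q_4 = 44·22219 + 1057 = 978693 → 8852681/978693
APPEND 38: p_5 = 38·8852681 + 200980 = 336602858, q_5 = 38·978693 + 22219 = 37212553 → 336602858/37212553
APPEND 11: p_6 = 11·336602858 + 8852681 = 3711484119, q_6 = 11·37212553 + 978693 = 410316776 → 3711484119/410316776
APPEND 35: p_7 = 35·3711484119 + 336602858 = 130238547023, q_7 = 35·410316776 + 37212553 = 14398299713 → 130238547023/14398299713
APPEND 42: p_8 = 42·130238547023 + 3711484119 = 5473730459085, q_8 = 42·14398299713 + 410316776 = 605138904722 → 5473730459085/605138904722
APPEND 30: p_9 = 30·5473730459085 + 130238547023 = 164342152319573, q_9 = 30·605138904722 + 14398299713 = 18168565441373 → 164342152319573/18168565441373

199/22
9561/1057
200980/22219
8852681/978693
336602858/37212553
3711484119/410316776
130238547023/14398299713
164342152319573/18168565441373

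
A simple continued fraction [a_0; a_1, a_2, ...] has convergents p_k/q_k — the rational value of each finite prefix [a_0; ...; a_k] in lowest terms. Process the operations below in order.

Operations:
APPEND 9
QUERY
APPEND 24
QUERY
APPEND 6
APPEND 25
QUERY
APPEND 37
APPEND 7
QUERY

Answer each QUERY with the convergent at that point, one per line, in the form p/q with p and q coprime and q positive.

APPEND 9: p_0 = 9·1 + 0 = 9, q_0 = 9·0 + 1 = 1 → 9/1
APPEND 24: p_1 = 24·9 + 1 = 217, q_1 = 24·1 + 0 = 24 → 217/24
APPEND 6: p_2 = 6·217 + 9 = 1311, q_2 = 6·24 + 1 = 145 → 1311/145
APPEND 25: p_3 = 25·1311 + 217 = 32992, q_3 = 25·145 + 24 = 3649 → 32992/3649
APPEND 37: p_4 = 37·32992 + 1311 = 1222015, q_4 = 37·3649 + 145 = 135158 → 1222015/135158
APPEND 7: p_5 = 7·1222015 + 32992 = 8587097, q_5 = 7·135158 + 3649 = 949755 → 8587097/949755

9/1
217/24
32992/3649
8587097/949755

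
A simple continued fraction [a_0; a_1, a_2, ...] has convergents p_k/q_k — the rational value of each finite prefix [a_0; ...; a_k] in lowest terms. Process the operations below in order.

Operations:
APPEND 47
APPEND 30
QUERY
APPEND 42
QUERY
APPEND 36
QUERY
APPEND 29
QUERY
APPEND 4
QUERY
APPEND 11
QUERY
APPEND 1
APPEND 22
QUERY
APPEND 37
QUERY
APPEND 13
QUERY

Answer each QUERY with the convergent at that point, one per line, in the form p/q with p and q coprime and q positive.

APPEND 47: p_0 = 47·1 + 0 = 47, q_0 = 47·0 + 1 = 1 → 47/1
APPEND 30: p_1 = 30·47 + 1 = 1411, q_1 = 30·1 + 0 = 30 → 1411/30
APPEND 42: p_2 = 42·1411 + 47 = 59309, q_2 = 42·30 + 1 = 1261 → 59309/1261
APPEND 36: p_3 = 36·59309 + 1411 = 2136535, q_3 = 36·1261 + 30 = 45426 → 2136535/45426
APPEND 29: p_4 = 29·2136535 + 59309 = 62018824, q_4 = 29·45426 + 1261 = 1318615 → 62018824/1318615
APPEND 4: p_5 = 4·62018824 + 2136535 = 250211831, q_5 = 4·1318615 + 45426 = 5319886 → 250211831/5319886
APPEND 11: p_6 = 11·250211831 + 62018824 = 2814348965, q_6 = 11·5319886 + 1318615 = 59837361 → 2814348965/59837361
APPEND 1: p_7 = 1·2814348965 + 250211831 = 3064560796, q_7 = 1·59837361 + 5319886 = 65157247 → 3064560796/65157247
APPEND 22: p_8 = 22·3064560796 + 2814348965 = 70234686477, q_8 = 22·65157247 + 59837361 = 1493296795 → 70234686477/1493296795
APPEND 37: p_9 = 37·70234686477 + 3064560796 = 2601747960445, q_9 = 37·1493296795 + 65157247 = 55317138662 → 2601747960445/55317138662
APPEND 13: p_10 = 13·2601747960445 + 70234686477 = 33892958172262, q_10 = 13·55317138662 + 1493296795 = 720616099401 → 33892958172262/720616099401

1411/30
59309/1261
2136535/45426
62018824/1318615
250211831/5319886
2814348965/59837361
70234686477/1493296795
2601747960445/55317138662
33892958172262/720616099401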